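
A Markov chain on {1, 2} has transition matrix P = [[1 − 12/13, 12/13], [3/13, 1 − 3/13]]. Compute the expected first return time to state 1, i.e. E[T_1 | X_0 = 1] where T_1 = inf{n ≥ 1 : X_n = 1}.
E[T_1 | X_0 = 1] = 1/π_1 = 5

For an irreducible recurrent Markov chain with stationary distribution π, E[T_i | X_0 = i] = 1/π_i (Kac's formula). Here π_1 = (3/13)/(12/13 + 3/13) = (3/13)/(15/13) = 1/5, so E[T_1 | X_0 = 1] = 1/π_1 = (12/13 + 3/13)/(3/13) = (15/13)/(3/13) = 5.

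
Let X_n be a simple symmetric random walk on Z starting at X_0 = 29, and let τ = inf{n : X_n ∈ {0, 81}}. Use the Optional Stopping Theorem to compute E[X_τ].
E[X_τ] = 29

X_n is a martingale and τ is a bounded-mean stopping time (indeed τ is finite a.s. with bounded expectation since the walk is in a bounded region). By the OST, E[X_τ] = E[X_0] = 29. Equivalently: E[X_τ] = 81 · P(hit 81 first) + 0 · P(hit 0 first) = 81 · (29/81) = 29.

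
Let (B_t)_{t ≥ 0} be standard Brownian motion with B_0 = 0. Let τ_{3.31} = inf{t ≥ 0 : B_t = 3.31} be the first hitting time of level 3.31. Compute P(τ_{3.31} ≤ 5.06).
P(τ_{3.31} ≤ 5.06) = 2(1 − Φ(3.31/√5.06)) = 2(1 − Φ(1.4715)) ≈ 0.1412

By the reflection principle for standard BM, P(τ_b ≤ t) = 2 · P(B_t ≥ b). Since B_t ~ N(0, t), P(B_t ≥ 3.31) = 1 − Φ(3.31/√t) = 1 − Φ(3.31/√5.06) = 1 − Φ(1.4715) ≈ 0.07058. Doubling: P(τ_{3.31} ≤ 5.06) ≈ 2 · 0.07058 = 0.14116 ≈ 0.1412.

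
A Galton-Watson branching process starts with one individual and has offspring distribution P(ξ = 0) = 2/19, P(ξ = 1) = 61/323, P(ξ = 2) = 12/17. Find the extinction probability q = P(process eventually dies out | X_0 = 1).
q = 17/114

The pgf is f(s) = 2/19 + 61/323·s + 12/17·s². The extinction probability q is the smallest fixed point of f in [0, 1]. Setting s = f(s):
  12/17·s² + (61/323 − 1)·s + 2/19 = 0
  12/17·s² − (2/19 + 12/17)·s + 2/19 = 0
which factors as (s − 1)·(12/17·s − 2/19) = 0, giving roots s = 1 and s = (2/19)/(12/17) = 17/114.
Mean offspring μ = 61/323 + 2·12/17 = 517/323 > 1 (supercritical), so q < 1. The extinction probability is the smaller root: q = (2/19)/(12/17) = 17/114.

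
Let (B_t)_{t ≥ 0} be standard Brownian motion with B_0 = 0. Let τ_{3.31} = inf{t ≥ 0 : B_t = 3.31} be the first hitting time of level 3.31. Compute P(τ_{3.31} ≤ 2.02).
P(τ_{3.31} ≤ 2.02) = 2(1 − Φ(3.31/√2.02)) = 2(1 − Φ(2.3289)) ≈ 0.0199

By the reflection principle for standard BM, P(τ_b ≤ t) = 2 · P(B_t ≥ b). Since B_t ~ N(0, t), P(B_t ≥ 3.31) = 1 − Φ(3.31/√t) = 1 − Φ(3.31/√2.02) = 1 − Φ(2.3289) ≈ 0.00993. Doubling: P(τ_{3.31} ≤ 2.02) ≈ 2 · 0.00993 = 0.01986 ≈ 0.0199.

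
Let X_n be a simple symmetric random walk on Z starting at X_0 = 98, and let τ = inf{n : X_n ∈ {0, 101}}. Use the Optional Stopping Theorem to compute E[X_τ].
E[X_τ] = 98

X_n is a martingale and τ is a bounded-mean stopping time (indeed τ is finite a.s. with bounded expectation since the walk is in a bounded region). By the OST, E[X_τ] = E[X_0] = 98. Equivalently: E[X_τ] = 101 · P(hit 101 first) + 0 · P(hit 0 first) = 101 · (98/101) = 98.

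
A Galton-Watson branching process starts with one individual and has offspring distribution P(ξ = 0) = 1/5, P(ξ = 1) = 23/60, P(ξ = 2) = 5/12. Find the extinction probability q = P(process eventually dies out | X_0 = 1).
q = 12/25

The pgf is f(s) = 1/5 + 23/60·s + 5/12·s². The extinction probability q is the smallest fixed point of f in [0, 1]. Setting s = f(s):
  5/12·s² + (23/60 − 1)·s + 1/5 = 0
  5/12·s² − (1/5 + 5/12)·s + 1/5 = 0
which factors as (s − 1)·(5/12·s − 1/5) = 0, giving roots s = 1 and s = (1/5)/(5/12) = 12/25.
Mean offspring μ = 23/60 + 2·5/12 = 73/60 > 1 (supercritical), so q < 1. The extinction probability is the smaller root: q = (1/5)/(5/12) = 12/25.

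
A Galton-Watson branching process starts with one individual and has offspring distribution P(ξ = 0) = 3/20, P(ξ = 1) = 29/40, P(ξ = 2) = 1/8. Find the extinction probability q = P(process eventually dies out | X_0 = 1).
q = 1

Mean offspring μ = 0·3/20 + 1·29/40 + 2·1/8 = 39/40 ≤ 1. For μ ≤ 1 with offspring not concentrated at 1, the Galton-Watson process goes extinct almost surely, so q = 1.
(Algebraic check: The pgf is f(s) = 3/20 + 29/40·s + 1/8·s². The extinction probability q is the smallest fixed point of f in [0, 1]. Setting s = f(s):
  1/8·s² + (29/40 − 1)·s + 3/20 = 0
  1/8·s² − (3/20 + 1/8)·s + 3/20 = 0
which factors as (s − 1)·(1/8·s − 3/20) = 0, giving roots s = 1 and s = (3/20)/(1/8) = 6/5. Since 6/5 ≥ 1, the smallest root in [0, 1] is s = 1.)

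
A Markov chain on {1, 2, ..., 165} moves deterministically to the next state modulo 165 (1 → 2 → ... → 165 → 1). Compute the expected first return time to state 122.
E[T_122 | X_0 = 122] = 165

The chain cycles deterministically, so starting at state 122 it returns in exactly 165 steps. Equivalently, the stationary distribution is uniform π_j = 1/165 for every state j, so by Kac's formula E[T_122] = 1/π_122 = 165.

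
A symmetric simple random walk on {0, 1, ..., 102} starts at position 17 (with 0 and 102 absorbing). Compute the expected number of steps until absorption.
E[τ | X_0 = 17] = 1445

Let v_k = E[τ | X_0 = k]. Boundary: v_0 = v_102 = 0. Recurrence: v_k = 1 + (v_{k-1} + v_{k+1})/2 for 1 ≤ k ≤ 101. The particular solution to v_k − (v_{k-1} + v_{k+1})/2 = 1 is v_k = −k^2. Adding homogeneous solution A + B k and matching boundaries gives v_k = k (102 − k). Substituting k = 17: v_17 = 17 · 85 = 1445.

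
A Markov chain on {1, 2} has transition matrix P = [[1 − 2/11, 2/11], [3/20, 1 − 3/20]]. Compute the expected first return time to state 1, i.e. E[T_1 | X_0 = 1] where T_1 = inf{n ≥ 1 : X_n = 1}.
E[T_1 | X_0 = 1] = 1/π_1 = 73/33

For an irreducible recurrent Markov chain with stationary distribution π, E[T_i | X_0 = i] = 1/π_i (Kac's formula). Here π_1 = (3/20)/(2/11 + 3/20) = (3/20)/(73/220) = 33/73, so E[T_1 | X_0 = 1] = 1/π_1 = (2/11 + 3/20)/(3/20) = (73/220)/(3/20) = 73/33.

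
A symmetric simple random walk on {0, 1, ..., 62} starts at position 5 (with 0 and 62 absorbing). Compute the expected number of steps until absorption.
E[τ | X_0 = 5] = 285

Let v_k = E[τ | X_0 = k]. Boundary: v_0 = v_62 = 0. Recurrence: v_k = 1 + (v_{k-1} + v_{k+1})/2 for 1 ≤ k ≤ 61. The particular solution to v_k − (v_{k-1} + v_{k+1})/2 = 1 is v_k = −k^2. Adding homogeneous solution A + B k and matching boundaries gives v_k = k (62 − k). Substituting k = 5: v_5 = 5 · 57 = 285.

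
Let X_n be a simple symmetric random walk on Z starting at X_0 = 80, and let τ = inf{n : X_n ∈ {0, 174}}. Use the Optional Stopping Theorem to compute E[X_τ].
E[X_τ] = 80

X_n is a martingale and τ is a bounded-mean stopping time (indeed τ is finite a.s. with bounded expectation since the walk is in a bounded region). By the OST, E[X_τ] = E[X_0] = 80. Equivalently: E[X_τ] = 174 · P(hit 174 first) + 0 · P(hit 0 first) = 174 · (80/174) = 80.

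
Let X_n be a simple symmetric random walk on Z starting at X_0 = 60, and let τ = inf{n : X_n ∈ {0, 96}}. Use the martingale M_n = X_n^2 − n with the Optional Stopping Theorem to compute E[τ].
E[τ] = 2160

M_n = X_n^2 − n is a martingale (since E[X_{n+1}^2 | F_n] = X_n^2 + 1). By OST (τ has finite mean in a bounded region), E[M_τ] = E[M_0] = X_0^2 − 0 = 60^2 = 3600. Also E[M_τ] = E[X_τ^2] − E[τ]. The walk exits at 0 or 96, with P(hit 96 first) = 60/96, so E[X_τ^2] = 96^2 · 60/96 + 0 = 5760. Thus E[τ] = E[X_τ^2] − E[M_τ] = 5760 − 3600 = 2160 = 60(96 − 60) = 2160.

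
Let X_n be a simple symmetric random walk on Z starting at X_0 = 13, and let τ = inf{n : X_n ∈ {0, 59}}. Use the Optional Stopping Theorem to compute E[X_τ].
E[X_τ] = 13

X_n is a martingale and τ is a bounded-mean stopping time (indeed τ is finite a.s. with bounded expectation since the walk is in a bounded region). By the OST, E[X_τ] = E[X_0] = 13. Equivalently: E[X_τ] = 59 · P(hit 59 first) + 0 · P(hit 0 first) = 59 · (13/59) = 13.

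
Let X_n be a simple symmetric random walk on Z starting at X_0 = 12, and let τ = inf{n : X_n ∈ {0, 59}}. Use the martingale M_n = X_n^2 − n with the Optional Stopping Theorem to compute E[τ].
E[τ] = 564

M_n = X_n^2 − n is a martingale (since E[X_{n+1}^2 | F_n] = X_n^2 + 1). By OST (τ has finite mean in a bounded region), E[M_τ] = E[M_0] = X_0^2 − 0 = 12^2 = 144. Also E[M_τ] = E[X_τ^2] − E[τ]. The walk exits at 0 or 59, with P(hit 59 first) = 12/59, so E[X_τ^2] = 59^2 · 12/59 + 0 = 708. Thus E[τ] = E[X_τ^2] − E[M_τ] = 708 − 144 = 564 = 12(59 − 12) = 564.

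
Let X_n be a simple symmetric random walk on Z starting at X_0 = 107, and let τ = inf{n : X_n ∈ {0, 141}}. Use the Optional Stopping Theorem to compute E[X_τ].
E[X_τ] = 107

X_n is a martingale and τ is a bounded-mean stopping time (indeed τ is finite a.s. with bounded expectation since the walk is in a bounded region). By the OST, E[X_τ] = E[X_0] = 107. Equivalently: E[X_τ] = 141 · P(hit 141 first) + 0 · P(hit 0 first) = 141 · (107/141) = 107.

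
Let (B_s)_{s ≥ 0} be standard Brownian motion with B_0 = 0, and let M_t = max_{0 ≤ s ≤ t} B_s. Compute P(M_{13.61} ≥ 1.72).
P(M_{13.61} ≥ 1.72) = 2·P(B_{13.61} ≥ 1.72) = 2(1 − Φ(1.72/√13.61)) ≈ 0.6411

By the reflection principle for Brownian motion, P(M_t ≥ a) = 2 · P(B_t ≥ a) for a ≥ 0. Since B_t ~ N(0, t), P(B_t ≥ 1.72) = 1 − Φ(1.72/√t) = 1 − Φ(1.72/√13.61) = 1 − Φ(0.4662). So
  P(M_{13.61} ≥ 1.72) = 2(1 − Φ(0.4662)) ≈ 0.6411.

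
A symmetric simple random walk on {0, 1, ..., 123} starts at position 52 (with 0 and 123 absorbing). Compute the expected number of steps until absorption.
E[τ | X_0 = 52] = 3692

Let v_k = E[τ | X_0 = k]. Boundary: v_0 = v_123 = 0. Recurrence: v_k = 1 + (v_{k-1} + v_{k+1})/2 for 1 ≤ k ≤ 122. The particular solution to v_k − (v_{k-1} + v_{k+1})/2 = 1 is v_k = −k^2. Adding homogeneous solution A + B k and matching boundaries gives v_k = k (123 − k). Substituting k = 52: v_52 = 52 · 71 = 3692.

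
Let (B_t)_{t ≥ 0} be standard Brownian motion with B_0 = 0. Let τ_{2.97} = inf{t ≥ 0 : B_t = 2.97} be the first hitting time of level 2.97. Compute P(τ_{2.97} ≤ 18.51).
P(τ_{2.97} ≤ 18.51) = 2(1 − Φ(2.97/√18.51)) = 2(1 − Φ(0.6903)) ≈ 0.4900

By the reflection principle for standard BM, P(τ_b ≤ t) = 2 · P(B_t ≥ b). Since B_t ~ N(0, t), P(B_t ≥ 2.97) = 1 − Φ(2.97/√t) = 1 − Φ(2.97/√18.51) = 1 − Φ(0.6903) ≈ 0.24500. Doubling: P(τ_{2.97} ≤ 18.51) ≈ 2 · 0.24500 = 0.49000 ≈ 0.4900.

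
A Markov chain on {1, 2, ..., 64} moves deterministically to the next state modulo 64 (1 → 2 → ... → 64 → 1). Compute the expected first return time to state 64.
E[T_64 | X_0 = 64] = 64

The chain cycles deterministically, so starting at state 64 it returns in exactly 64 steps. Equivalently, the stationary distribution is uniform π_j = 1/64 for every state j, so by Kac's formula E[T_64] = 1/π_64 = 64.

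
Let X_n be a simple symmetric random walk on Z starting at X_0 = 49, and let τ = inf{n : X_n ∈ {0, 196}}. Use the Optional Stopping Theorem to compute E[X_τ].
E[X_τ] = 49

X_n is a martingale and τ is a bounded-mean stopping time (indeed τ is finite a.s. with bounded expectation since the walk is in a bounded region). By the OST, E[X_τ] = E[X_0] = 49. Equivalently: E[X_τ] = 196 · P(hit 196 first) + 0 · P(hit 0 first) = 196 · (49/196) = 49.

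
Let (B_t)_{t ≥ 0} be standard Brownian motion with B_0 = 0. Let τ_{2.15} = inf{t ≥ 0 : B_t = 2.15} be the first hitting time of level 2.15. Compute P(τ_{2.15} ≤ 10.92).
P(τ_{2.15} ≤ 10.92) = 2(1 − Φ(2.15/√10.92)) = 2(1 − Φ(0.6506)) ≈ 0.5153

By the reflection principle for standard BM, P(τ_b ≤ t) = 2 · P(B_t ≥ b). Since B_t ~ N(0, t), P(B_t ≥ 2.15) = 1 − Φ(2.15/√t) = 1 − Φ(2.15/√10.92) = 1 − Φ(0.6506) ≈ 0.25765. Doubling: P(τ_{2.15} ≤ 10.92) ≈ 2 · 0.25765 = 0.51530 ≈ 0.5153.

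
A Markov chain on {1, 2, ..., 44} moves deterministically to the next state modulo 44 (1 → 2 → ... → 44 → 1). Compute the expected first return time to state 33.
E[T_33 | X_0 = 33] = 44

The chain cycles deterministically, so starting at state 33 it returns in exactly 44 steps. Equivalently, the stationary distribution is uniform π_j = 1/44 for every state j, so by Kac's formula E[T_33] = 1/π_33 = 44.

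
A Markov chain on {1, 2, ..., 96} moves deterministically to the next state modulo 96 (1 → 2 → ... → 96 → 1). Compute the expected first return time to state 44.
E[T_44 | X_0 = 44] = 96

The chain cycles deterministically, so starting at state 44 it returns in exactly 96 steps. Equivalently, the stationary distribution is uniform π_j = 1/96 for every state j, so by Kac's formula E[T_44] = 1/π_44 = 96.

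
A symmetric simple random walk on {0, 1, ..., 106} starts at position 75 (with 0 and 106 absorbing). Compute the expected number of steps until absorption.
E[τ | X_0 = 75] = 2325

Let v_k = E[τ | X_0 = k]. Boundary: v_0 = v_106 = 0. Recurrence: v_k = 1 + (v_{k-1} + v_{k+1})/2 for 1 ≤ k ≤ 105. The particular solution to v_k − (v_{k-1} + v_{k+1})/2 = 1 is v_k = −k^2. Adding homogeneous solution A + B k and matching boundaries gives v_k = k (106 − k). Substituting k = 75: v_75 = 75 · 31 = 2325.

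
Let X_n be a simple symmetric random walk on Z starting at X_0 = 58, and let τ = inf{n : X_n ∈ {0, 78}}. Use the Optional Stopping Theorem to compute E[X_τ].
E[X_τ] = 58

X_n is a martingale and τ is a bounded-mean stopping time (indeed τ is finite a.s. with bounded expectation since the walk is in a bounded region). By the OST, E[X_τ] = E[X_0] = 58. Equivalently: E[X_τ] = 78 · P(hit 78 first) + 0 · P(hit 0 first) = 78 · (58/78) = 58.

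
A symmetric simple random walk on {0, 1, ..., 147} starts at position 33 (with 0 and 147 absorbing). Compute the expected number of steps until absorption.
E[τ | X_0 = 33] = 3762

Let v_k = E[τ | X_0 = k]. Boundary: v_0 = v_147 = 0. Recurrence: v_k = 1 + (v_{k-1} + v_{k+1})/2 for 1 ≤ k ≤ 146. The particular solution to v_k − (v_{k-1} + v_{k+1})/2 = 1 is v_k = −k^2. Adding homogeneous solution A + B k and matching boundaries gives v_k = k (147 − k). Substituting k = 33: v_33 = 33 · 114 = 3762.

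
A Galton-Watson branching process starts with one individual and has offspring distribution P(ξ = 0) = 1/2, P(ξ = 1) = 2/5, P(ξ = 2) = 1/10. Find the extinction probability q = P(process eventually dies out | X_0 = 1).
q = 1

Mean offspring μ = 0·1/2 + 1·2/5 + 2·1/10 = 3/5 ≤ 1. For μ ≤ 1 with offspring not concentrated at 1, the Galton-Watson process goes extinct almost surely, so q = 1.
(Algebraic check: The pgf is f(s) = 1/2 + 2/5·s + 1/10·s². The extinction probability q is the smallest fixed point of f in [0, 1]. Setting s = f(s):
  1/10·s² + (2/5 − 1)·s + 1/2 = 0
  1/10·s² − (1/2 + 1/10)·s + 1/2 = 0
which factors as (s − 1)·(1/10·s − 1/2) = 0, giving roots s = 1 and s = (1/2)/(1/10) = 5. Since 5 ≥ 1, the smallest root in [0, 1] is s = 1.)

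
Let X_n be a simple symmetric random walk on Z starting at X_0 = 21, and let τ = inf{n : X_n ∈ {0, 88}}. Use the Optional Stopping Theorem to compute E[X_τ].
E[X_τ] = 21

X_n is a martingale and τ is a bounded-mean stopping time (indeed τ is finite a.s. with bounded expectation since the walk is in a bounded region). By the OST, E[X_τ] = E[X_0] = 21. Equivalently: E[X_τ] = 88 · P(hit 88 first) + 0 · P(hit 0 first) = 88 · (21/88) = 21.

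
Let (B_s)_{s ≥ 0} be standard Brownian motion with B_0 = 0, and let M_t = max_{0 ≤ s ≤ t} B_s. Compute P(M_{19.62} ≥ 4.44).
P(M_{19.62} ≥ 4.44) = 2·P(B_{19.62} ≥ 4.44) = 2(1 − Φ(4.44/√19.62)) ≈ 0.3162

By the reflection principle for Brownian motion, P(M_t ≥ a) = 2 · P(B_t ≥ a) for a ≥ 0. Since B_t ~ N(0, t), P(B_t ≥ 4.44) = 1 − Φ(4.44/√t) = 1 − Φ(4.44/√19.62) = 1 − Φ(1.0024). So
  P(M_{19.62} ≥ 4.44) = 2(1 − Φ(1.0024)) ≈ 0.3162.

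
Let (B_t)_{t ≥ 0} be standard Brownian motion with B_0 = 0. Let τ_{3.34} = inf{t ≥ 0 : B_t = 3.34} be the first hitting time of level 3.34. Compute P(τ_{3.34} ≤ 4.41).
P(τ_{3.34} ≤ 4.41) = 2(1 − Φ(3.34/√4.41)) = 2(1 − Φ(1.5905)) ≈ 0.1117

By the reflection principle for standard BM, P(τ_b ≤ t) = 2 · P(B_t ≥ b). Since B_t ~ N(0, t), P(B_t ≥ 3.34) = 1 − Φ(3.34/√t) = 1 − Φ(3.34/√4.41) = 1 − Φ(1.5905) ≈ 0.05586. Doubling: P(τ_{3.34} ≤ 4.41) ≈ 2 · 0.05586 = 0.11172 ≈ 0.1117.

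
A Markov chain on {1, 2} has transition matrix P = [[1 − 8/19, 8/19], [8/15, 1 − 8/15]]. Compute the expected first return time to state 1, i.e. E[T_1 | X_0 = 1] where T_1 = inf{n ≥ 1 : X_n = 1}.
E[T_1 | X_0 = 1] = 1/π_1 = 34/19

For an irreducible recurrent Markov chain with stationary distribution π, E[T_i | X_0 = i] = 1/π_i (Kac's formula). Here π_1 = (8/15)/(8/19 + 8/15) = (8/15)/(272/285) = 19/34, so E[T_1 | X_0 = 1] = 1/π_1 = (8/19 + 8/15)/(8/15) = (272/285)/(8/15) = 34/19.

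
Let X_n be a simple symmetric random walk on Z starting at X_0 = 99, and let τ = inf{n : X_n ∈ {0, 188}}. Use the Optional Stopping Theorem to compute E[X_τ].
E[X_τ] = 99

X_n is a martingale and τ is a bounded-mean stopping time (indeed τ is finite a.s. with bounded expectation since the walk is in a bounded region). By the OST, E[X_τ] = E[X_0] = 99. Equivalently: E[X_τ] = 188 · P(hit 188 first) + 0 · P(hit 0 first) = 188 · (99/188) = 99.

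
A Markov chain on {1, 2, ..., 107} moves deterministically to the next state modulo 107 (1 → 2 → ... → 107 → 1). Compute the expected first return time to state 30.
E[T_30 | X_0 = 30] = 107

The chain cycles deterministically, so starting at state 30 it returns in exactly 107 steps. Equivalently, the stationary distribution is uniform π_j = 1/107 for every state j, so by Kac's formula E[T_30] = 1/π_30 = 107.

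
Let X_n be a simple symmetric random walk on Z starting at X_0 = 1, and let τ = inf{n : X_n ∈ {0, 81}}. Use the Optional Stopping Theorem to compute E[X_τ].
E[X_τ] = 1

X_n is a martingale and τ is a bounded-mean stopping time (indeed τ is finite a.s. with bounded expectation since the walk is in a bounded region). By the OST, E[X_τ] = E[X_0] = 1. Equivalently: E[X_τ] = 81 · P(hit 81 first) + 0 · P(hit 0 first) = 81 · (1/81) = 1.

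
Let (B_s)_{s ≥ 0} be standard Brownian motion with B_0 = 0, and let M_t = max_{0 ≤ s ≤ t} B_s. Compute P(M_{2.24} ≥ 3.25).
P(M_{2.24} ≥ 3.25) = 2·P(B_{2.24} ≥ 3.25) = 2(1 − Φ(3.25/√2.24)) ≈ 0.0299

By the reflection principle for Brownian motion, P(M_t ≥ a) = 2 · P(B_t ≥ a) for a ≥ 0. Since B_t ~ N(0, t), P(B_t ≥ 3.25) = 1 − Φ(3.25/√t) = 1 − Φ(3.25/√2.24) = 1 − Φ(2.1715). So
  P(M_{2.24} ≥ 3.25) = 2(1 − Φ(2.1715)) ≈ 0.0299.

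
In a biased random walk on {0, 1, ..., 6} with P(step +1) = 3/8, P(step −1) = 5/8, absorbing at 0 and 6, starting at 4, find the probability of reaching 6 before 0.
P(hit 6 before 0) = (1 − (5/3)^4) / (1 − (5/3)^6) = 306/931

Let u_k denote P(reach 6 before 0 | start at k). Boundary: u_0 = 0, u_6 = 1. Recurrence: u_k = 3/8·u_{k+1} + 5/8·u_{k-1} for 1 ≤ k ≤ 5. Try u_k = A + B·r^k with r = q/p = (5/8)/(3/8) = 5/3. Substitution satisfies the recurrence; boundary conditions give:
  u_k = (1 − r^k) / (1 − r^N) = (1 − (5/3)^4) / (1 − (5/3)^6) = 306/931.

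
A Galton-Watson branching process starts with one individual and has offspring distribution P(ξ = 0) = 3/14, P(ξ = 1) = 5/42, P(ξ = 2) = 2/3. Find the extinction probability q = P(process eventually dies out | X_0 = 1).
q = 9/28

The pgf is f(s) = 3/14 + 5/42·s + 2/3·s². The extinction probability q is the smallest fixed point of f in [0, 1]. Setting s = f(s):
  2/3·s² + (5/42 − 1)·s + 3/14 = 0
  2/3·s² − (3/14 + 2/3)·s + 3/14 = 0
which factors as (s − 1)·(2/3·s − 3/14) = 0, giving roots s = 1 and s = (3/14)/(2/3) = 9/28.
Mean offspring μ = 5/42 + 2·2/3 = 61/42 > 1 (supercritical), so q < 1. The extinction probability is the smaller root: q = (3/14)/(2/3) = 9/28.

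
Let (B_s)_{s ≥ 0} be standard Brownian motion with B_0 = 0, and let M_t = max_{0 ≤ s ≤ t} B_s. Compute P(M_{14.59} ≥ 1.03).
P(M_{14.59} ≥ 1.03) = 2·P(B_{14.59} ≥ 1.03) = 2(1 − Φ(1.03/√14.59)) ≈ 0.7874

By the reflection principle for Brownian motion, P(M_t ≥ a) = 2 · P(B_t ≥ a) for a ≥ 0. Since B_t ~ N(0, t), P(B_t ≥ 1.03) = 1 − Φ(1.03/√t) = 1 − Φ(1.03/√14.59) = 1 − Φ(0.2697). So
  P(M_{14.59} ≥ 1.03) = 2(1 − Φ(0.2697)) ≈ 0.7874.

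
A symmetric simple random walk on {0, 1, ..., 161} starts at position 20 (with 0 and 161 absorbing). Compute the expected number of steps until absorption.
E[τ | X_0 = 20] = 2820

Let v_k = E[τ | X_0 = k]. Boundary: v_0 = v_161 = 0. Recurrence: v_k = 1 + (v_{k-1} + v_{k+1})/2 for 1 ≤ k ≤ 160. The particular solution to v_k − (v_{k-1} + v_{k+1})/2 = 1 is v_k = −k^2. Adding homogeneous solution A + B k and matching boundaries gives v_k = k (161 − k). Substituting k = 20: v_20 = 20 · 141 = 2820.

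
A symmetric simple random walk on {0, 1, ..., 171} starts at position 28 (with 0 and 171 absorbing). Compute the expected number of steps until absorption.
E[τ | X_0 = 28] = 4004

Let v_k = E[τ | X_0 = k]. Boundary: v_0 = v_171 = 0. Recurrence: v_k = 1 + (v_{k-1} + v_{k+1})/2 for 1 ≤ k ≤ 170. The particular solution to v_k − (v_{k-1} + v_{k+1})/2 = 1 is v_k = −k^2. Adding homogeneous solution A + B k and matching boundaries gives v_k = k (171 − k). Substituting k = 28: v_28 = 28 · 143 = 4004.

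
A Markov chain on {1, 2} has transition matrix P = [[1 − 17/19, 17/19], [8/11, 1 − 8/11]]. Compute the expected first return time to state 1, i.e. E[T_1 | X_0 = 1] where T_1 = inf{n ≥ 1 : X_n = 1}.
E[T_1 | X_0 = 1] = 1/π_1 = 339/152

For an irreducible recurrent Markov chain with stationary distribution π, E[T_i | X_0 = i] = 1/π_i (Kac's formula). Here π_1 = (8/11)/(17/19 + 8/11) = (8/11)/(339/209) = 152/339, so E[T_1 | X_0 = 1] = 1/π_1 = (17/19 + 8/11)/(8/11) = (339/209)/(8/11) = 339/152.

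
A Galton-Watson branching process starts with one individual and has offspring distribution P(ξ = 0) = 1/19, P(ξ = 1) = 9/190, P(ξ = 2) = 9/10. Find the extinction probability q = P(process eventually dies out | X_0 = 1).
q = 10/171

The pgf is f(s) = 1/19 + 9/190·s + 9/10·s². The extinction probability q is the smallest fixed point of f in [0, 1]. Setting s = f(s):
  9/10·s² + (9/190 − 1)·s + 1/19 = 0
  9/10·s² − (1/19 + 9/10)·s + 1/19 = 0
which factors as (s − 1)·(9/10·s − 1/19) = 0, giving roots s = 1 and s = (1/19)/(9/10) = 10/171.
Mean offspring μ = 9/190 + 2·9/10 = 351/190 > 1 (supercritical), so q < 1. The extinction probability is the smaller root: q = (1/19)/(9/10) = 10/171.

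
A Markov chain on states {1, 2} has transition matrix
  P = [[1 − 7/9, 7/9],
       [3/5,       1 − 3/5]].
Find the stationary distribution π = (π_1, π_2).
π_1 = 27/62, π_2 = 35/62

Solve πP = π with π_1 + π_2 = 1. From πP = π: π_1 · (1 − 7/9) + π_2 · 3/5 = π_1 ⇒ π_2 · 3/5 = π_1 · 7/9 ⇒ π_2/π_1 = (7/9)/(3/5) = 35/27. Together with π_1 + π_2 = 1:
  π_1 = (3/5)/(7/9 + 3/5) = (3/5)/(62/45) = 27/62,
  π_2 = (7/9)/(7/9 + 3/5) = (7/9)/(62/45) = 35/62.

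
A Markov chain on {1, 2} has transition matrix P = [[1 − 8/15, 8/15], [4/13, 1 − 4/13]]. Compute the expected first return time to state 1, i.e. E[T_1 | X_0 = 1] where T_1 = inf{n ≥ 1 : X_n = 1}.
E[T_1 | X_0 = 1] = 1/π_1 = 41/15

For an irreducible recurrent Markov chain with stationary distribution π, E[T_i | X_0 = i] = 1/π_i (Kac's formula). Here π_1 = (4/13)/(8/15 + 4/13) = (4/13)/(164/195) = 15/41, so E[T_1 | X_0 = 1] = 1/π_1 = (8/15 + 4/13)/(4/13) = (164/195)/(4/13) = 41/15.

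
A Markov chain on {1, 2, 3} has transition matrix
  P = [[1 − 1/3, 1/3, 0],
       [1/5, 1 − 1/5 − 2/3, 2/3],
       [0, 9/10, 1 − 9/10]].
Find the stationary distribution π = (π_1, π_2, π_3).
π = (81/316, 135/316, 25/79)

This is a birth-death chain on three states, which satisfies detailed balance: π_1 · P_{12} = π_2 · P_{21} and π_2 · P_{23} = π_3 · P_{32}.
From π_1 · 1/3 = π_2 · 1/5: π_2/π_1 = (1/3)/(1/5) = 5/3.
From π_2 · 2/3 = π_3 · 9/10: π_3/π_2 = (2/3)/(9/10) = 20/27.
Take π_1 proportional to 1; then unnormalized π = (1, 5/3, 100/81). Normalize by dividing by the sum 316/81:
  π = (81/316, 135/316, 25/79).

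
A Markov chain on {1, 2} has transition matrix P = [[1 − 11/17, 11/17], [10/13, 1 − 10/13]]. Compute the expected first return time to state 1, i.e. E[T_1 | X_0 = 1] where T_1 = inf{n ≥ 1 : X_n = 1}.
E[T_1 | X_0 = 1] = 1/π_1 = 313/170

For an irreducible recurrent Markov chain with stationary distribution π, E[T_i | X_0 = i] = 1/π_i (Kac's formula). Here π_1 = (10/13)/(11/17 + 10/13) = (10/13)/(313/221) = 170/313, so E[T_1 | X_0 = 1] = 1/π_1 = (11/17 + 10/13)/(10/13) = (313/221)/(10/13) = 313/170.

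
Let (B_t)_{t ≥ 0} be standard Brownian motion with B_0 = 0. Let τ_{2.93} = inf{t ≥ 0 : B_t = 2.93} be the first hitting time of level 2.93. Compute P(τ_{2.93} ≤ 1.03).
P(τ_{2.93} ≤ 1.03) = 2(1 − Φ(2.93/√1.03)) = 2(1 − Φ(2.8870)) ≈ 0.0039

By the reflection principle for standard BM, P(τ_b ≤ t) = 2 · P(B_t ≥ b). Since B_t ~ N(0, t), P(B_t ≥ 2.93) = 1 − Φ(2.93/√t) = 1 − Φ(2.93/√1.03) = 1 − Φ(2.8870) ≈ 0.00194. Doubling: P(τ_{2.93} ≤ 1.03) ≈ 2 · 0.00194 = 0.00388 ≈ 0.0039.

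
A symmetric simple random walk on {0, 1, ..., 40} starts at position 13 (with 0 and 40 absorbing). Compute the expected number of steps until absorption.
E[τ | X_0 = 13] = 351

Let v_k = E[τ | X_0 = k]. Boundary: v_0 = v_40 = 0. Recurrence: v_k = 1 + (v_{k-1} + v_{k+1})/2 for 1 ≤ k ≤ 39. The particular solution to v_k − (v_{k-1} + v_{k+1})/2 = 1 is v_k = −k^2. Adding homogeneous solution A + B k and matching boundaries gives v_k = k (40 − k). Substituting k = 13: v_13 = 13 · 27 = 351.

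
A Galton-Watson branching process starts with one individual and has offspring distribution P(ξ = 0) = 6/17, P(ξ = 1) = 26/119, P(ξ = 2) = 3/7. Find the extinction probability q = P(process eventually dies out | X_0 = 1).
q = 14/17

The pgf is f(s) = 6/17 + 26/119·s + 3/7·s². The extinction probability q is the smallest fixed point of f in [0, 1]. Setting s = f(s):
  3/7·s² + (26/119 − 1)·s + 6/17 = 0
  3/7·s² − (6/17 + 3/7)·s + 6/17 = 0
which factors as (s − 1)·(3/7·s − 6/17) = 0, giving roots s = 1 and s = (6/17)/(3/7) = 14/17.
Mean offspring μ = 26/119 + 2·3/7 = 128/119 > 1 (supercritical), so q < 1. The extinction probability is the smaller root: q = (6/17)/(3/7) = 14/17.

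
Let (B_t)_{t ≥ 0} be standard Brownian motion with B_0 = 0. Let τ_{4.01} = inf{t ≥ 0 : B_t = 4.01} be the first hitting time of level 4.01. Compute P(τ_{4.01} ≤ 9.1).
P(τ_{4.01} ≤ 9.1) = 2(1 − Φ(4.01/√9.1)) = 2(1 − Φ(1.3293)) ≈ 0.1837

By the reflection principle for standard BM, P(τ_b ≤ t) = 2 · P(B_t ≥ b). Since B_t ~ N(0, t), P(B_t ≥ 4.01) = 1 − Φ(4.01/√t) = 1 − Φ(4.01/√9.1) = 1 − Φ(1.3293) ≈ 0.09187. Doubling: P(τ_{4.01} ≤ 9.1) ≈ 2 · 0.09187 = 0.18374 ≈ 0.1837.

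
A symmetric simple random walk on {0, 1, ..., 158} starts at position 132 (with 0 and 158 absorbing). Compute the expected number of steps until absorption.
E[τ | X_0 = 132] = 3432

Let v_k = E[τ | X_0 = k]. Boundary: v_0 = v_158 = 0. Recurrence: v_k = 1 + (v_{k-1} + v_{k+1})/2 for 1 ≤ k ≤ 157. The particular solution to v_k − (v_{k-1} + v_{k+1})/2 = 1 is v_k = −k^2. Adding homogeneous solution A + B k and matching boundaries gives v_k = k (158 − k). Substituting k = 132: v_132 = 132 · 26 = 3432.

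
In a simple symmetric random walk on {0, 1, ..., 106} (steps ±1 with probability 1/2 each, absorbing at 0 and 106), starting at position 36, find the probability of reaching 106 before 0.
P(hit 106 before 0) = 36/106 = 18/53

Let u_k = P(hit 106 before 0 | start at k). Then u_0 = 0, u_106 = 1, and u_k = u_{k-1}/2 + u_{k+1}/2 for 1 ≤ k ≤ 105. This harmonic recurrence is solved by u_k = k/106, giving u_36 = 36/106 = 18/53.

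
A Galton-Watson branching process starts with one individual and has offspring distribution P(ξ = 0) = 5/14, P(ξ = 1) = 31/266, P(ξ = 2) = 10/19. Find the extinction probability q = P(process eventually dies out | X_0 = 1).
q = 19/28

The pgf is f(s) = 5/14 + 31/266·s + 10/19·s². The extinction probability q is the smallest fixed point of f in [0, 1]. Setting s = f(s):
  10/19·s² + (31/266 − 1)·s + 5/14 = 0
  10/19·s² − (5/14 + 10/19)·s + 5/14 = 0
which factors as (s − 1)·(10/19·s − 5/14) = 0, giving roots s = 1 and s = (5/14)/(10/19) = 19/28.
Mean offspring μ = 31/266 + 2·10/19 = 311/266 > 1 (supercritical), so q < 1. The extinction probability is the smaller root: q = (5/14)/(10/19) = 19/28.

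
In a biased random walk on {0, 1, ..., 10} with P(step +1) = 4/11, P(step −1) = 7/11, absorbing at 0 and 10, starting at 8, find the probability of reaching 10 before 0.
P(hit 10 before 0) = (1 − (7/4)^8) / (1 − (7/4)^10) = 2763280/8528081

Let u_k denote P(reach 10 before 0 | start at k). Boundary: u_0 = 0, u_10 = 1. Recurrence: u_k = 4/11·u_{k+1} + 7/11·u_{k-1} for 1 ≤ k ≤ 9. Try u_k = A + B·r^k with r = q/p = (7/11)/(4/11) = 7/4. Substitution satisfies the recurrence; boundary conditions give:
  u_k = (1 − r^k) / (1 − r^N) = (1 − (7/4)^8) / (1 − (7/4)^10) = 2763280/8528081.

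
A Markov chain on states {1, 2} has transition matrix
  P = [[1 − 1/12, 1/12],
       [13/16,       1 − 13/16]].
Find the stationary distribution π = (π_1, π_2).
π_1 = 39/43, π_2 = 4/43

Solve πP = π with π_1 + π_2 = 1. From πP = π: π_1 · (1 − 1/12) + π_2 · 13/16 = π_1 ⇒ π_2 · 13/16 = π_1 · 1/12 ⇒ π_2/π_1 = (1/12)/(13/16) = 4/39. Together with π_1 + π_2 = 1:
  π_1 = (13/16)/(1/12 + 13/16) = (13/16)/(43/48) = 39/43,
  π_2 = (1/12)/(1/12 + 13/16) = (1/12)/(43/48) = 4/43.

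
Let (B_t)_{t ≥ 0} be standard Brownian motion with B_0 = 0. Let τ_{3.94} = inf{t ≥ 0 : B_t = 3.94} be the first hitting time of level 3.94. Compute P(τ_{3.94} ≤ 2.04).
P(τ_{3.94} ≤ 2.04) = 2(1 − Φ(3.94/√2.04)) = 2(1 − Φ(2.7586)) ≈ 0.0058

By the reflection principle for standard BM, P(τ_b ≤ t) = 2 · P(B_t ≥ b). Since B_t ~ N(0, t), P(B_t ≥ 3.94) = 1 − Φ(3.94/√t) = 1 − Φ(3.94/√2.04) = 1 − Φ(2.7586) ≈ 0.00290. Doubling: P(τ_{3.94} ≤ 2.04) ≈ 2 · 0.00290 = 0.00580 ≈ 0.0058.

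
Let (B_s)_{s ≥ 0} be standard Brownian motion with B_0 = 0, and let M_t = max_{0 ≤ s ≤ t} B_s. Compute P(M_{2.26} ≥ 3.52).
P(M_{2.26} ≥ 3.52) = 2·P(B_{2.26} ≥ 3.52) = 2(1 − Φ(3.52/√2.26)) ≈ 0.0192

By the reflection principle for Brownian motion, P(M_t ≥ a) = 2 · P(B_t ≥ a) for a ≥ 0. Since B_t ~ N(0, t), P(B_t ≥ 3.52) = 1 − Φ(3.52/√t) = 1 − Φ(3.52/√2.26) = 1 − Φ(2.3415). So
  P(M_{2.26} ≥ 3.52) = 2(1 − Φ(2.3415)) ≈ 0.0192.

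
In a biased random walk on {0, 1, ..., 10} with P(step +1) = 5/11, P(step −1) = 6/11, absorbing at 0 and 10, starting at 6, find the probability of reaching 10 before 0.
P(hit 10 before 0) = (1 − (6/5)^6) / (1 − (6/5)^10) = 1763125/4609141

Let u_k denote P(reach 10 before 0 | start at k). Boundary: u_0 = 0, u_10 = 1. Recurrence: u_k = 5/11·u_{k+1} + 6/11·u_{k-1} for 1 ≤ k ≤ 9. Try u_k = A + B·r^k with r = q/p = (6/11)/(5/11) = 6/5. Substitution satisfies the recurrence; boundary conditions give:
  u_k = (1 − r^k) / (1 − r^N) = (1 − (6/5)^6) / (1 − (6/5)^10) = 1763125/4609141.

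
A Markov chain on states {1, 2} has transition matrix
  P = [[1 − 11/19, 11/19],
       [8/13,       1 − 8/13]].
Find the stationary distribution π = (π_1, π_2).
π_1 = 152/295, π_2 = 143/295

Solve πP = π with π_1 + π_2 = 1. From πP = π: π_1 · (1 − 11/19) + π_2 · 8/13 = π_1 ⇒ π_2 · 8/13 = π_1 · 11/19 ⇒ π_2/π_1 = (11/19)/(8/13) = 143/152. Together with π_1 + π_2 = 1:
  π_1 = (8/13)/(11/19 + 8/13) = (8/13)/(295/247) = 152/295,
  π_2 = (11/19)/(11/19 + 8/13) = (11/19)/(295/247) = 143/295.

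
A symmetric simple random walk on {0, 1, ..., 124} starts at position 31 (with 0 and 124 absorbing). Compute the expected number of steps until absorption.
E[τ | X_0 = 31] = 2883

Let v_k = E[τ | X_0 = k]. Boundary: v_0 = v_124 = 0. Recurrence: v_k = 1 + (v_{k-1} + v_{k+1})/2 for 1 ≤ k ≤ 123. The particular solution to v_k − (v_{k-1} + v_{k+1})/2 = 1 is v_k = −k^2. Adding homogeneous solution A + B k and matching boundaries gives v_k = k (124 − k). Substituting k = 31: v_31 = 31 · 93 = 2883.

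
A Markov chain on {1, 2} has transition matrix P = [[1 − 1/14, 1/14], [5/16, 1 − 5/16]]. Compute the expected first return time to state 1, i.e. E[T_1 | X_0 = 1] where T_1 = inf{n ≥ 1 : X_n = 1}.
E[T_1 | X_0 = 1] = 1/π_1 = 43/35

For an irreducible recurrent Markov chain with stationary distribution π, E[T_i | X_0 = i] = 1/π_i (Kac's formula). Here π_1 = (5/16)/(1/14 + 5/16) = (5/16)/(43/112) = 35/43, so E[T_1 | X_0 = 1] = 1/π_1 = (1/14 + 5/16)/(5/16) = (43/112)/(5/16) = 43/35.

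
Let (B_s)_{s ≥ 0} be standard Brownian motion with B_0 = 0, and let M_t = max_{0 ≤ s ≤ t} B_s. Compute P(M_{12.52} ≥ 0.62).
P(M_{12.52} ≥ 0.62) = 2·P(B_{12.52} ≥ 0.62) = 2(1 − Φ(0.62/√12.52)) ≈ 0.8609

By the reflection principle for Brownian motion, P(M_t ≥ a) = 2 · P(B_t ≥ a) for a ≥ 0. Since B_t ~ N(0, t), P(B_t ≥ 0.62) = 1 − Φ(0.62/√t) = 1 − Φ(0.62/√12.52) = 1 − Φ(0.1752). So
  P(M_{12.52} ≥ 0.62) = 2(1 − Φ(0.1752)) ≈ 0.8609.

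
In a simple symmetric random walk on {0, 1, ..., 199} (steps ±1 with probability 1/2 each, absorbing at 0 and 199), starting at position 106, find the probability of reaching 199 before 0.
P(hit 199 before 0) = 106/199

Let u_k = P(hit 199 before 0 | start at k). Then u_0 = 0, u_199 = 1, and u_k = u_{k-1}/2 + u_{k+1}/2 for 1 ≤ k ≤ 198. This harmonic recurrence is solved by u_k = k/199, giving u_106 = 106/199.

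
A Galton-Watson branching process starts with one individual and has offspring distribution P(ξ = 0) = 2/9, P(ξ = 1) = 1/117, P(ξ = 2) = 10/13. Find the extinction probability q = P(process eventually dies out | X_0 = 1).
q = 13/45

The pgf is f(s) = 2/9 + 1/117·s + 10/13·s². The extinction probability q is the smallest fixed point of f in [0, 1]. Setting s = f(s):
  10/13·s² + (1/117 − 1)·s + 2/9 = 0
  10/13·s² − (2/9 + 10/13)·s + 2/9 = 0
which factors as (s − 1)·(10/13·s − 2/9) = 0, giving roots s = 1 and s = (2/9)/(10/13) = 13/45.
Mean offspring μ = 1/117 + 2·10/13 = 181/117 > 1 (supercritical), so q < 1. The extinction probability is the smaller root: q = (2/9)/(10/13) = 13/45.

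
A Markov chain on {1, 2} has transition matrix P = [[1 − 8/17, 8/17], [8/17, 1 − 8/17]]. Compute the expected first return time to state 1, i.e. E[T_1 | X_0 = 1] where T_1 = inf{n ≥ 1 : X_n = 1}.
E[T_1 | X_0 = 1] = 1/π_1 = 2

For an irreducible recurrent Markov chain with stationary distribution π, E[T_i | X_0 = i] = 1/π_i (Kac's formula). Here π_1 = (8/17)/(8/17 + 8/17) = (8/17)/(16/17) = 1/2, so E[T_1 | X_0 = 1] = 1/π_1 = (8/17 + 8/17)/(8/17) = (16/17)/(8/17) = 2.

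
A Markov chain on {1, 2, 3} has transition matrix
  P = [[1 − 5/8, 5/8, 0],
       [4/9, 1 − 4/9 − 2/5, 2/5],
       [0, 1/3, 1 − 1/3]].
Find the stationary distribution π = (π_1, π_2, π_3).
π = (32/131, 45/131, 54/131)

This is a birth-death chain on three states, which satisfies detailed balance: π_1 · P_{12} = π_2 · P_{21} and π_2 · P_{23} = π_3 · P_{32}.
From π_1 · 5/8 = π_2 · 4/9: π_2/π_1 = (5/8)/(4/9) = 45/32.
From π_2 · 2/5 = π_3 · 1/3: π_3/π_2 = (2/5)/(1/3) = 6/5.
Take π_1 proportional to 1; then unnormalized π = (1, 45/32, 27/16). Normalize by dividing by the sum 131/32:
  π = (32/131, 45/131, 54/131).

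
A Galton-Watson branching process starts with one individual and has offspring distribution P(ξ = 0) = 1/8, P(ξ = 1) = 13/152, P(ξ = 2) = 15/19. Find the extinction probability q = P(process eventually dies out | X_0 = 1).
q = 19/120

The pgf is f(s) = 1/8 + 13/152·s + 15/19·s². The extinction probability q is the smallest fixed point of f in [0, 1]. Setting s = f(s):
  15/19·s² + (13/152 − 1)·s + 1/8 = 0
  15/19·s² − (1/8 + 15/19)·s + 1/8 = 0
which factors as (s − 1)·(15/19·s − 1/8) = 0, giving roots s = 1 and s = (1/8)/(15/19) = 19/120.
Mean offspring μ = 13/152 + 2·15/19 = 253/152 > 1 (supercritical), so q < 1. The extinction probability is the smaller root: q = (1/8)/(15/19) = 19/120.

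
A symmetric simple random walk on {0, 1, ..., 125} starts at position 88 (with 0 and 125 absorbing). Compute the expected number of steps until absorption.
E[τ | X_0 = 88] = 3256

Let v_k = E[τ | X_0 = k]. Boundary: v_0 = v_125 = 0. Recurrence: v_k = 1 + (v_{k-1} + v_{k+1})/2 for 1 ≤ k ≤ 124. The particular solution to v_k − (v_{k-1} + v_{k+1})/2 = 1 is v_k = −k^2. Adding homogeneous solution A + B k and matching boundaries gives v_k = k (125 − k). Substituting k = 88: v_88 = 88 · 37 = 3256.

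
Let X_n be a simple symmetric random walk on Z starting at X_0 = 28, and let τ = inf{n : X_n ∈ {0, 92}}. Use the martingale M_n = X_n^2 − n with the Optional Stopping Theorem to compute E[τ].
E[τ] = 1792

M_n = X_n^2 − n is a martingale (since E[X_{n+1}^2 | F_n] = X_n^2 + 1). By OST (τ has finite mean in a bounded region), E[M_τ] = E[M_0] = X_0^2 − 0 = 28^2 = 784. Also E[M_τ] = E[X_τ^2] − E[τ]. The walk exits at 0 or 92, with P(hit 92 first) = 28/92, so E[X_τ^2] = 92^2 · 28/92 + 0 = 2576. Thus E[τ] = E[X_τ^2] − E[M_τ] = 2576 − 784 = 1792 = 28(92 − 28) = 1792.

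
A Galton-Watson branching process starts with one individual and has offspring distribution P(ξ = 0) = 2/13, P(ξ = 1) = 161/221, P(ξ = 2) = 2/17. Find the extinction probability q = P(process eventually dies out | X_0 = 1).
q = 1

Mean offspring μ = 0·2/13 + 1·161/221 + 2·2/17 = 213/221 ≤ 1. For μ ≤ 1 with offspring not concentrated at 1, the Galton-Watson process goes extinct almost surely, so q = 1.
(Algebraic check: The pgf is f(s) = 2/13 + 161/221·s + 2/17·s². The extinction probability q is the smallest fixed point of f in [0, 1]. Setting s = f(s):
  2/17·s² + (161/221 − 1)·s + 2/13 = 0
  2/17·s² − (2/13 + 2/17)·s + 2/13 = 0
which factors as (s − 1)·(2/17·s − 2/13) = 0, giving roots s = 1 and s = (2/13)/(2/17) = 17/13. Since 17/13 ≥ 1, the smallest root in [0, 1] is s = 1.)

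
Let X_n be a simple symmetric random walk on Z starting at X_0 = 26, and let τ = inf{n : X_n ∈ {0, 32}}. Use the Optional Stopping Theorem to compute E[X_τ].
E[X_τ] = 26

X_n is a martingale and τ is a bounded-mean stopping time (indeed τ is finite a.s. with bounded expectation since the walk is in a bounded region). By the OST, E[X_τ] = E[X_0] = 26. Equivalently: E[X_τ] = 32 · P(hit 32 first) + 0 · P(hit 0 first) = 32 · (26/32) = 26.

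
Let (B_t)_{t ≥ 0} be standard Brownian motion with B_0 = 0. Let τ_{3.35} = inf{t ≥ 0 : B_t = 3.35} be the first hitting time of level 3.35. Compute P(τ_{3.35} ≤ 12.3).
P(τ_{3.35} ≤ 12.3) = 2(1 − Φ(3.35/√12.3)) = 2(1 − Φ(0.9552)) ≈ 0.3395

By the reflection principle for standard BM, P(τ_b ≤ t) = 2 · P(B_t ≥ b). Since B_t ~ N(0, t), P(B_t ≥ 3.35) = 1 − Φ(3.35/√t) = 1 − Φ(3.35/√12.3) = 1 − Φ(0.9552) ≈ 0.16974. Doubling: P(τ_{3.35} ≤ 12.3) ≈ 2 · 0.16974 = 0.33948 ≈ 0.3395.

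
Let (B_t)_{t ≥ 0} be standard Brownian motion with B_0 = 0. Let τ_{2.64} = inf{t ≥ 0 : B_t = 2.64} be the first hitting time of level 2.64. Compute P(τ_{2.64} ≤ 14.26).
P(τ_{2.64} ≤ 14.26) = 2(1 − Φ(2.64/√14.26)) = 2(1 − Φ(0.6991)) ≈ 0.4845

By the reflection principle for standard BM, P(τ_b ≤ t) = 2 · P(B_t ≥ b). Since B_t ~ N(0, t), P(B_t ≥ 2.64) = 1 − Φ(2.64/√t) = 1 − Φ(2.64/√14.26) = 1 − Φ(0.6991) ≈ 0.24224. Doubling: P(τ_{2.64} ≤ 14.26) ≈ 2 · 0.24224 = 0.48448 ≈ 0.4845.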